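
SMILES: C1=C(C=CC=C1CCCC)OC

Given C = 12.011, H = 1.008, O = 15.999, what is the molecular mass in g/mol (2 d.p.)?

164.25

Molecular formula: C11H16O.
M = 11×12.011 + 16×1.008 + 1×15.999 = 164.25 g/mol.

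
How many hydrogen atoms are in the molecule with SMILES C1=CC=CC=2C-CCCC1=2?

Hydrogens are implicit in SMILES; fill each atom to its normal valence:
  4 × C: 2 H each → 8
  4 × C (aromatic): 1 H each → 4
  2 × C (aromatic): no H
  Total hydrogens = 12.

12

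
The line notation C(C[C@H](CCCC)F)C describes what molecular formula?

Heavy atoms from the SMILES: 8 C, 1 F.
Implicit hydrogens by atom environment:
  5 × C: 2 H each → 10
  2 × C: 3 H each → 6
  1 × C: 1 H
  1 × F: no H
  Total hydrogens = 17.
Molecular formula: C8H17F

C8H17F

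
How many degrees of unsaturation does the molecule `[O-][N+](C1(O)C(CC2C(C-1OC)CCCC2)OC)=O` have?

Molecular formula from the SMILES: C12H21NO5.
DoU = (2C + 2 + N − H − X)/2 = (2·12 + 2 + 1 − 21 − 0)/2 = 6/2 = 3.
(Structurally: 2 ring(s) + 1 π bond(s) = 3.)

3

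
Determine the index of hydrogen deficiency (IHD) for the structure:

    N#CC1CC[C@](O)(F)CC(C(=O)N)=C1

5

Molecular formula from the SMILES: C9H11FN2O2.
DoU = (2C + 2 + N − H − X)/2 = (2·9 + 2 + 2 − 11 − 1)/2 = 10/2 = 5.
(Structurally: 1 ring(s) + 4 π bond(s) = 5.)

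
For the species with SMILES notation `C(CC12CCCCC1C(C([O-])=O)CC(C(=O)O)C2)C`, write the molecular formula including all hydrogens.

Heavy atoms from the SMILES: 15 C, 4 O.
Implicit hydrogens by atom environment:
  8 × C: 2 H each → 16
  3 × C: 1 H each → 3
  3 × C: no H
  2 × O: no H
  1 × C: 3 H
  1 × O: 1 H
  1 × O (charge -1): no H
  Total hydrogens = 23.
Net charge -1.
Molecular formula: C15H23O4-

C15H23O4-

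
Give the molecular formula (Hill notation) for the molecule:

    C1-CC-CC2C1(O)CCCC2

C10H18O

Heavy atoms from the SMILES: 10 C, 1 O.
Implicit hydrogens by atom environment:
  8 × C: 2 H each → 16
  1 × C: 1 H
  1 × C: no H
  1 × O: 1 H
  Total hydrogens = 18.
Molecular formula: C10H18O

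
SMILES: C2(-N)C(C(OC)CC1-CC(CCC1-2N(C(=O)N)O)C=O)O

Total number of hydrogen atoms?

23

Hydrogens are implicit in SMILES; fill each atom to its normal valence:
  6 × C: 1 H each → 6
  4 × C: 2 H each → 8
  3 × O: no H
  2 × C: no H
  2 × N: 2 H each → 4
  2 × O: 1 H each → 2
  1 × C: 3 H
  1 × N: no H
  Total hydrogens = 23.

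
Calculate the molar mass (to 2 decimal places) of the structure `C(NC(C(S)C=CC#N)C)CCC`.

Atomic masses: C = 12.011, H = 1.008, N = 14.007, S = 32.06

Molecular formula: C10H18N2S.
M = 10×12.011 + 18×1.008 + 2×14.007 + 1×32.06 = 198.33 g/mol.

198.33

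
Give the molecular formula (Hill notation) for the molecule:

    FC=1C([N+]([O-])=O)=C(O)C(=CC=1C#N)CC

C9H7FN2O3

Heavy atoms from the SMILES: 9 C, 1 F, 2 N, 3 O.
Implicit hydrogens by atom environment:
  5 × C (aromatic): no H
  1 × C: 3 H
  1 × C: 2 H
  1 × C (aromatic): 1 H
  1 × C: no H
  1 × F: no H
  1 × N: no H
  1 × N (charge +1): no H
  1 × O: 1 H
  1 × O: no H
  1 × O (charge -1): no H
  Total hydrogens = 7.
Molecular formula: C9H7FN2O3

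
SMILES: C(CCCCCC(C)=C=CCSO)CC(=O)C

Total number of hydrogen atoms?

24

Hydrogens are implicit in SMILES; fill each atom to its normal valence:
  8 × C: 2 H each → 16
  3 × C: no H
  2 × C: 3 H each → 6
  1 × C: 1 H
  1 × O: 1 H
  1 × O: no H
  1 × S: no H
  Total hydrogens = 24.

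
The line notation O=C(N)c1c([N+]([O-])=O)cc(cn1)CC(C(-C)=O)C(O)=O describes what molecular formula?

Heavy atoms from the SMILES: 11 C, 3 N, 6 O.
Implicit hydrogens by atom environment:
  4 × O: no H
  3 × C (aromatic): no H
  3 × C: no H
  2 × C (aromatic): 1 H each → 2
  1 × C: 3 H
  1 × C: 2 H
  1 × C: 1 H
  1 × N: 2 H
  1 × N (aromatic): no H
  1 × N (charge +1): no H
  1 × O: 1 H
  1 × O (charge -1): no H
  Total hydrogens = 11.
Molecular formula: C11H11N3O6

C11H11N3O6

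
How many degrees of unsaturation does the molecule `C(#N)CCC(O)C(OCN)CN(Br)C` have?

2

Molecular formula from the SMILES: C8H16BrN3O2.
DoU = (2C + 2 + N − H − X)/2 = (2·8 + 2 + 3 − 16 − 1)/2 = 4/2 = 2.
(Structurally: 0 ring(s) + 2 π bond(s) = 2.)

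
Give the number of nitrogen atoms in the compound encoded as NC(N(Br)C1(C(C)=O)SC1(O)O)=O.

2

The symbol for nitrogen appears 2 times in the SMILES.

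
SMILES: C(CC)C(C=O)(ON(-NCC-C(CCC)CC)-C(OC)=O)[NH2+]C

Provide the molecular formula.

C16H34N3O4+

Heavy atoms from the SMILES: 16 C, 3 N, 4 O.
Implicit hydrogens by atom environment:
  7 × C: 2 H each → 14
  5 × C: 3 H each → 15
  4 × O: no H
  2 × C: 1 H each → 2
  2 × C: no H
  1 × N (charge +1): 2 H
  1 × N: 1 H
  1 × N: no H
  Total hydrogens = 34.
Net charge +1.
Molecular formula: C16H34N3O4+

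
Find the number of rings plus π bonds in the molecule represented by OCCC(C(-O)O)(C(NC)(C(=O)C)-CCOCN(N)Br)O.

1

Molecular formula from the SMILES: C11H24BrN3O6.
DoU = (2C + 2 + N − H − X)/2 = (2·11 + 2 + 3 − 24 − 1)/2 = 2/2 = 1.
(Structurally: 0 ring(s) + 1 π bond(s) = 1.)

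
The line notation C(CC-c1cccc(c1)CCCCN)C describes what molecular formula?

Heavy atoms from the SMILES: 14 C, 1 N.
Implicit hydrogens by atom environment:
  7 × C: 2 H each → 14
  4 × C (aromatic): 1 H each → 4
  2 × C (aromatic): no H
  1 × C: 3 H
  1 × N: 2 H
  Total hydrogens = 23.
Molecular formula: C14H23N

C14H23N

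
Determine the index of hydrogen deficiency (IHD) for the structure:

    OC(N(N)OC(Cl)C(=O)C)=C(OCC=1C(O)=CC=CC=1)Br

6

Molecular formula from the SMILES: C12H14BrClN2O5.
DoU = (2C + 2 + N − H − X)/2 = (2·12 + 2 + 2 − 14 − 2)/2 = 12/2 = 6.
(Structurally: 1 ring(s) + 5 π bond(s) = 6.)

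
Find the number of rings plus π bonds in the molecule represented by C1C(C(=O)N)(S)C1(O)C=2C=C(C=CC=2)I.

6

Molecular formula from the SMILES: C10H10INO2S.
DoU = (2C + 2 + N − H − X)/2 = (2·10 + 2 + 1 − 10 − 1)/2 = 12/2 = 6.
(Structurally: 2 ring(s) + 4 π bond(s) = 6.)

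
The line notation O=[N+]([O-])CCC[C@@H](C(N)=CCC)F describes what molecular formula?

C8H15FN2O2

Heavy atoms from the SMILES: 8 C, 1 F, 2 N, 2 O.
Implicit hydrogens by atom environment:
  4 × C: 2 H each → 8
  2 × C: 1 H each → 2
  1 × C: 3 H
  1 × C: no H
  1 × F: no H
  1 × N: 2 H
  1 × N (charge +1): no H
  1 × O: no H
  1 × O (charge -1): no H
  Total hydrogens = 15.
Molecular formula: C8H15FN2O2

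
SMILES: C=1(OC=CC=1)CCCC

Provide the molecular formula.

C8H12O

Heavy atoms from the SMILES: 8 C, 1 O.
Implicit hydrogens by atom environment:
  3 × C: 2 H each → 6
  3 × C (aromatic): 1 H each → 3
  1 × C: 3 H
  1 × C (aromatic): no H
  1 × O (aromatic): no H
  Total hydrogens = 12.
Molecular formula: C8H12O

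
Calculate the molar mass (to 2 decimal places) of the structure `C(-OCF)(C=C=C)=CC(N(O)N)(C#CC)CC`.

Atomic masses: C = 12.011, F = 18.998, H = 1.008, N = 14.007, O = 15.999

240.28

Molecular formula: C12H17FN2O2.
M = 12×12.011 + 1×18.998 + 17×1.008 + 2×14.007 + 2×15.999 = 240.28 g/mol.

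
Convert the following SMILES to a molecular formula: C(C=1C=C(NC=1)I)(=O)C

C6H6INO

Heavy atoms from the SMILES: 6 C, 1 I, 1 N, 1 O.
Implicit hydrogens by atom environment:
  2 × C (aromatic): 1 H each → 2
  2 × C (aromatic): no H
  1 × C: 3 H
  1 × C: no H
  1 × I: no H
  1 × N (aromatic): 1 H
  1 × O: no H
  Total hydrogens = 6.
Molecular formula: C6H6INO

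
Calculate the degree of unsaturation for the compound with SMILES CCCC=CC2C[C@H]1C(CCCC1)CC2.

3

Molecular formula from the SMILES: C15H26.
DoU = (2C + 2 + N − H − X)/2 = (2·15 + 2 + 0 − 26 − 0)/2 = 6/2 = 3.
(Structurally: 2 ring(s) + 1 π bond(s) = 3.)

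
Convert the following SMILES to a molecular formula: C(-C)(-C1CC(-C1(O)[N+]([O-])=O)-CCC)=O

C9H15NO4

Heavy atoms from the SMILES: 9 C, 1 N, 4 O.
Implicit hydrogens by atom environment:
  3 × C: 2 H each → 6
  2 × C: 3 H each → 6
  2 × C: 1 H each → 2
  2 × C: no H
  2 × O: no H
  1 × N (charge +1): no H
  1 × O: 1 H
  1 × O (charge -1): no H
  Total hydrogens = 15.
Molecular formula: C9H15NO4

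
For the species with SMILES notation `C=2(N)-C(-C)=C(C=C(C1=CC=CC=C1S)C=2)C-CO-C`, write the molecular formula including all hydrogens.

C16H19NOS

Heavy atoms from the SMILES: 16 C, 1 N, 1 O, 1 S.
Implicit hydrogens by atom environment:
  6 × C (aromatic): 1 H each → 6
  6 × C (aromatic): no H
  2 × C: 3 H each → 6
  2 × C: 2 H each → 4
  1 × N: 2 H
  1 × O: no H
  1 × S: 1 H
  Total hydrogens = 19.
Molecular formula: C16H19NOS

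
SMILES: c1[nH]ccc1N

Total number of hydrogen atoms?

6

Hydrogens are implicit in SMILES; fill each atom to its normal valence:
  3 × C (aromatic): 1 H each → 3
  1 × C (aromatic): no H
  1 × N: 2 H
  1 × N (aromatic): 1 H
  Total hydrogens = 6.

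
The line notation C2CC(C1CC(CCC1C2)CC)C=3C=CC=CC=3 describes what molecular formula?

Heavy atoms from the SMILES: 18 C.
Implicit hydrogens by atom environment:
  7 × C: 2 H each → 14
  5 × C (aromatic): 1 H each → 5
  4 × C: 1 H each → 4
  1 × C: 3 H
  1 × C (aromatic): no H
  Total hydrogens = 26.
Molecular formula: C18H26

C18H26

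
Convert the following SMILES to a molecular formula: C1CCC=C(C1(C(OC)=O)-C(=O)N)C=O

Heavy atoms from the SMILES: 10 C, 1 N, 4 O.
Implicit hydrogens by atom environment:
  4 × C: no H
  4 × O: no H
  3 × C: 2 H each → 6
  2 × C: 1 H each → 2
  1 × C: 3 H
  1 × N: 2 H
  Total hydrogens = 13.
Molecular formula: C10H13NO4

C10H13NO4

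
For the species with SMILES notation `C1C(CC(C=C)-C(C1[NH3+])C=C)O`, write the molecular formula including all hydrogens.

Heavy atoms from the SMILES: 10 C, 1 N, 1 O.
Implicit hydrogens by atom environment:
  6 × C: 1 H each → 6
  4 × C: 2 H each → 8
  1 × N (charge +1): 3 H
  1 × O: 1 H
  Total hydrogens = 18.
Net charge +1.
Molecular formula: C10H18NO+

C10H18NO+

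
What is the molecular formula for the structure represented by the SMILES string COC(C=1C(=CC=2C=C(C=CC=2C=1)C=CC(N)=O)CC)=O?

Heavy atoms from the SMILES: 17 C, 1 N, 3 O.
Implicit hydrogens by atom environment:
  5 × C (aromatic): 1 H each → 5
  5 × C (aromatic): no H
  3 × O: no H
  2 × C: 3 H each → 6
  2 × C: 1 H each → 2
  2 × C: no H
  1 × C: 2 H
  1 × N: 2 H
  Total hydrogens = 17.
Molecular formula: C17H17NO3

C17H17NO3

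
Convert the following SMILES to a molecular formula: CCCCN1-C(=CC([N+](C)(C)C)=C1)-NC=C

C13H24N3+

Heavy atoms from the SMILES: 13 C, 3 N.
Implicit hydrogens by atom environment:
  4 × C: 3 H each → 12
  4 × C: 2 H each → 8
  2 × C (aromatic): 1 H each → 2
  2 × C (aromatic): no H
  1 × C: 1 H
  1 × N: 1 H
  1 × N (aromatic): no H
  1 × N (charge +1): no H
  Total hydrogens = 24.
Net charge +1.
Molecular formula: C13H24N3+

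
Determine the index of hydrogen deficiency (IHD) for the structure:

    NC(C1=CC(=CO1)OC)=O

4

Molecular formula from the SMILES: C6H7NO3.
DoU = (2C + 2 + N − H − X)/2 = (2·6 + 2 + 1 − 7 − 0)/2 = 8/2 = 4.
(Structurally: 1 ring(s) + 3 π bond(s) = 4.)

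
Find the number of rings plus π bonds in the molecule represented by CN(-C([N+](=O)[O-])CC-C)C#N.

Molecular formula from the SMILES: C6H11N3O2.
DoU = (2C + 2 + N − H − X)/2 = (2·6 + 2 + 3 − 11 − 0)/2 = 6/2 = 3.
(Structurally: 0 ring(s) + 3 π bond(s) = 3.)

3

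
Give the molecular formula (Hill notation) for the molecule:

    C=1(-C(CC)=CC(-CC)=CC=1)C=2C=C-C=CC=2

C16H18

Heavy atoms from the SMILES: 16 C.
Implicit hydrogens by atom environment:
  8 × C (aromatic): 1 H each → 8
  4 × C (aromatic): no H
  2 × C: 3 H each → 6
  2 × C: 2 H each → 4
  Total hydrogens = 18.
Molecular formula: C16H18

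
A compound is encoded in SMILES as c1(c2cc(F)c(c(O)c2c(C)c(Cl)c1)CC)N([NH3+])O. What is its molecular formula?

C13H15ClFN2O2+

Heavy atoms from the SMILES: 13 C, 1 Cl, 1 F, 2 N, 2 O.
Implicit hydrogens by atom environment:
  8 × C (aromatic): no H
  2 × C: 3 H each → 6
  2 × C (aromatic): 1 H each → 2
  2 × O: 1 H each → 2
  1 × C: 2 H
  1 × Cl: no H
  1 × F: no H
  1 × N (charge +1): 3 H
  1 × N: no H
  Total hydrogens = 15.
Net charge +1.
Molecular formula: C13H15ClFN2O2+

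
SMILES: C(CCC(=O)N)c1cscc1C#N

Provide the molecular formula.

Heavy atoms from the SMILES: 9 C, 2 N, 1 O, 1 S.
Implicit hydrogens by atom environment:
  3 × C: 2 H each → 6
  2 × C (aromatic): 1 H each → 2
  2 × C (aromatic): no H
  2 × C: no H
  1 × N: 2 H
  1 × N: no H
  1 × O: no H
  1 × S (aromatic): no H
  Total hydrogens = 10.
Molecular formula: C9H10N2OS

C9H10N2OS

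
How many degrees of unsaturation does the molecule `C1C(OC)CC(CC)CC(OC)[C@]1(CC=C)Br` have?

Molecular formula from the SMILES: C14H25BrO2.
DoU = (2C + 2 + N − H − X)/2 = (2·14 + 2 + 0 − 25 − 1)/2 = 4/2 = 2.
(Structurally: 1 ring(s) + 1 π bond(s) = 2.)

2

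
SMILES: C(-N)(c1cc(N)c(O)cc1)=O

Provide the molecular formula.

Heavy atoms from the SMILES: 7 C, 2 N, 2 O.
Implicit hydrogens by atom environment:
  3 × C (aromatic): 1 H each → 3
  3 × C (aromatic): no H
  2 × N: 2 H each → 4
  1 × C: no H
  1 × O: 1 H
  1 × O: no H
  Total hydrogens = 8.
Molecular formula: C7H8N2O2

C7H8N2O2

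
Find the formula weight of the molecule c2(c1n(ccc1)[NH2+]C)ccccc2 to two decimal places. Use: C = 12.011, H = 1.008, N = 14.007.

Molecular formula: C11H13N2+.
M = 11×12.011 + 13×1.008 + 2×14.007 = 173.24 g/mol.

173.24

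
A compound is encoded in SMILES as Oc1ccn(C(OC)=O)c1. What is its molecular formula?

C6H7NO3

Heavy atoms from the SMILES: 6 C, 1 N, 3 O.
Implicit hydrogens by atom environment:
  3 × C (aromatic): 1 H each → 3
  2 × O: no H
  1 × C: 3 H
  1 × C (aromatic): no H
  1 × C: no H
  1 × N (aromatic): no H
  1 × O: 1 H
  Total hydrogens = 7.
Molecular formula: C6H7NO3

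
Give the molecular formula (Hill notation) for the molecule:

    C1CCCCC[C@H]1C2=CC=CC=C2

C13H18

Heavy atoms from the SMILES: 13 C.
Implicit hydrogens by atom environment:
  6 × C: 2 H each → 12
  5 × C (aromatic): 1 H each → 5
  1 × C: 1 H
  1 × C (aromatic): no H
  Total hydrogens = 18.
Molecular formula: C13H18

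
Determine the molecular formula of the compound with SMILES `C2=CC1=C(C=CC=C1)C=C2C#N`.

Heavy atoms from the SMILES: 11 C, 1 N.
Implicit hydrogens by atom environment:
  7 × C (aromatic): 1 H each → 7
  3 × C (aromatic): no H
  1 × C: no H
  1 × N: no H
  Total hydrogens = 7.
Molecular formula: C11H7N

C11H7N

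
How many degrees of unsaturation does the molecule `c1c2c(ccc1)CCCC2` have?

Molecular formula from the SMILES: C10H12.
DoU = (2C + 2 + N − H − X)/2 = (2·10 + 2 + 0 − 12 − 0)/2 = 10/2 = 5.
(Structurally: 2 ring(s) + 3 π bond(s) = 5.)

5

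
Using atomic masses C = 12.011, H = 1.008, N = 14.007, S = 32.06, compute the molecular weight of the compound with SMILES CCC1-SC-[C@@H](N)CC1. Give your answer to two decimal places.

Molecular formula: C7H15NS.
M = 7×12.011 + 15×1.008 + 1×14.007 + 1×32.06 = 145.26 g/mol.

145.26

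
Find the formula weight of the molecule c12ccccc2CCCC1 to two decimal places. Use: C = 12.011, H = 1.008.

132.21

Molecular formula: C10H12.
M = 10×12.011 + 12×1.008 = 132.21 g/mol.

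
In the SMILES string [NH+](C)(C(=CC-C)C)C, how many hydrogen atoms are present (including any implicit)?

Hydrogens are implicit in SMILES; fill each atom to its normal valence:
  4 × C: 3 H each → 12
  1 × C: 2 H
  1 × C: 1 H
  1 × C: no H
  1 × N (charge +1): 1 H
  Total hydrogens = 16.

16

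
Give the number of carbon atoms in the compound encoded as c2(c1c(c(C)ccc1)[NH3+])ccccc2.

13

The symbol for carbon appears 13 times in the SMILES. Lowercase c denotes aromatic carbon and counts toward C.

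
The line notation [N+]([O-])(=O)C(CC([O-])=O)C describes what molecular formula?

Heavy atoms from the SMILES: 4 C, 1 N, 4 O.
Implicit hydrogens by atom environment:
  2 × O: no H
  2 × O (charge -1): no H
  1 × C: 3 H
  1 × C: 2 H
  1 × C: 1 H
  1 × C: no H
  1 × N (charge +1): no H
  Total hydrogens = 6.
Net charge -1.
Molecular formula: C4H6NO4-

C4H6NO4-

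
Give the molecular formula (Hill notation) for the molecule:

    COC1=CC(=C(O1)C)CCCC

Heavy atoms from the SMILES: 10 C, 2 O.
Implicit hydrogens by atom environment:
  3 × C: 3 H each → 9
  3 × C: 2 H each → 6
  3 × C (aromatic): no H
  1 × C (aromatic): 1 H
  1 × O (aromatic): no H
  1 × O: no H
  Total hydrogens = 16.
Molecular formula: C10H16O2

C10H16O2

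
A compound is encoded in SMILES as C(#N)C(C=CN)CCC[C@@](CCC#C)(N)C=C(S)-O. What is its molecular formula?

C14H21N3OS

Heavy atoms from the SMILES: 14 C, 3 N, 1 O, 1 S.
Implicit hydrogens by atom environment:
  5 × C: 2 H each → 10
  5 × C: 1 H each → 5
  4 × C: no H
  2 × N: 2 H each → 4
  1 × N: no H
  1 × O: 1 H
  1 × S: 1 H
  Total hydrogens = 21.
Molecular formula: C14H21N3OS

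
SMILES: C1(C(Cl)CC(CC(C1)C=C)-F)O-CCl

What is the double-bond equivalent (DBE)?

2

Molecular formula from the SMILES: C10H15Cl2FO.
DoU = (2C + 2 + N − H − X)/2 = (2·10 + 2 + 0 − 15 − 3)/2 = 4/2 = 2.
(Structurally: 1 ring(s) + 1 π bond(s) = 2.)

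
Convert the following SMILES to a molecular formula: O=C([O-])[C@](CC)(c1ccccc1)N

C10H12NO2-

Heavy atoms from the SMILES: 10 C, 1 N, 2 O.
Implicit hydrogens by atom environment:
  5 × C (aromatic): 1 H each → 5
  2 × C: no H
  1 × C: 3 H
  1 × C: 2 H
  1 × C (aromatic): no H
  1 × N: 2 H
  1 × O: no H
  1 × O (charge -1): no H
  Total hydrogens = 12.
Net charge -1.
Molecular formula: C10H12NO2-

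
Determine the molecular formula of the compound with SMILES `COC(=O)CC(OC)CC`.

Heavy atoms from the SMILES: 7 C, 3 O.
Implicit hydrogens by atom environment:
  3 × C: 3 H each → 9
  3 × O: no H
  2 × C: 2 H each → 4
  1 × C: 1 H
  1 × C: no H
  Total hydrogens = 14.
Molecular formula: C7H14O3

C7H14O3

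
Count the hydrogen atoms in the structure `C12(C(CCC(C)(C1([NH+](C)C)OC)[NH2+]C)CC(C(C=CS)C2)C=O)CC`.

38

Hydrogens are implicit in SMILES; fill each atom to its normal valence:
  6 × C: 3 H each → 18
  6 × C: 1 H each → 6
  5 × C: 2 H each → 10
  3 × C: no H
  2 × O: no H
  1 × N (charge +1): 2 H
  1 × N (charge +1): 1 H
  1 × S: 1 H
  Total hydrogens = 38.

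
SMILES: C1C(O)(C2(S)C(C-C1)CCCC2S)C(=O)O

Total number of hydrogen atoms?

Hydrogens are implicit in SMILES; fill each atom to its normal valence:
  6 × C: 2 H each → 12
  3 × C: no H
  2 × C: 1 H each → 2
  2 × O: 1 H each → 2
  2 × S: 1 H each → 2
  1 × O: no H
  Total hydrogens = 18.

18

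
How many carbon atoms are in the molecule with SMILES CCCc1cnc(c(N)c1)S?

8

The symbol for carbon appears 8 times in the SMILES. Lowercase c denotes aromatic carbon and counts toward C.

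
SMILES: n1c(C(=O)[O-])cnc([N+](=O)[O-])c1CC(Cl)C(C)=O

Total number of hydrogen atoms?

Hydrogens are implicit in SMILES; fill each atom to its normal valence:
  3 × C (aromatic): no H
  3 × O: no H
  2 × C: no H
  2 × N (aromatic): no H
  2 × O (charge -1): no H
  1 × C: 3 H
  1 × C: 2 H
  1 × C (aromatic): 1 H
  1 × C: 1 H
  1 × Cl: no H
  1 × N (charge +1): no H
  Total hydrogens = 7.

7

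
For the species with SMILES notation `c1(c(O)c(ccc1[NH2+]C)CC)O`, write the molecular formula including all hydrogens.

Heavy atoms from the SMILES: 9 C, 1 N, 2 O.
Implicit hydrogens by atom environment:
  4 × C (aromatic): no H
  2 × C: 3 H each → 6
  2 × C (aromatic): 1 H each → 2
  2 × O: 1 H each → 2
  1 × C: 2 H
  1 × N (charge +1): 2 H
  Total hydrogens = 14.
Net charge +1.
Molecular formula: C9H14NO2+

C9H14NO2+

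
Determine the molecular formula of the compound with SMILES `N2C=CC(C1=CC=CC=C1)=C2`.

C10H9N

Heavy atoms from the SMILES: 10 C, 1 N.
Implicit hydrogens by atom environment:
  8 × C (aromatic): 1 H each → 8
  2 × C (aromatic): no H
  1 × N (aromatic): 1 H
  Total hydrogens = 9.
Molecular formula: C10H9N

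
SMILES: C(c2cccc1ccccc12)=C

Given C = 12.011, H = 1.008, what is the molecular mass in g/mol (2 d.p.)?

154.21

Molecular formula: C12H10.
M = 12×12.011 + 10×1.008 = 154.21 g/mol.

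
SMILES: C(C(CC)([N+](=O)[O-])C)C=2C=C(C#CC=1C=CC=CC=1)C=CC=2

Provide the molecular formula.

C19H19NO2

Heavy atoms from the SMILES: 19 C, 1 N, 2 O.
Implicit hydrogens by atom environment:
  9 × C (aromatic): 1 H each → 9
  3 × C: no H
  3 × C (aromatic): no H
  2 × C: 3 H each → 6
  2 × C: 2 H each → 4
  1 × N (charge +1): no H
  1 × O: no H
  1 × O (charge -1): no H
  Total hydrogens = 19.
Molecular formula: C19H19NO2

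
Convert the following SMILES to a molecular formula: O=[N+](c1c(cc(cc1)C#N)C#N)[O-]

Heavy atoms from the SMILES: 8 C, 3 N, 2 O.
Implicit hydrogens by atom environment:
  3 × C (aromatic): 1 H each → 3
  3 × C (aromatic): no H
  2 × C: no H
  2 × N: no H
  1 × N (charge +1): no H
  1 × O: no H
  1 × O (charge -1): no H
  Total hydrogens = 3.
Molecular formula: C8H3N3O2

C8H3N3O2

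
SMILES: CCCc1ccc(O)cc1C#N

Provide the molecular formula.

C10H11NO

Heavy atoms from the SMILES: 10 C, 1 N, 1 O.
Implicit hydrogens by atom environment:
  3 × C (aromatic): 1 H each → 3
  3 × C (aromatic): no H
  2 × C: 2 H each → 4
  1 × C: 3 H
  1 × C: no H
  1 × N: no H
  1 × O: 1 H
  Total hydrogens = 11.
Molecular formula: C10H11NO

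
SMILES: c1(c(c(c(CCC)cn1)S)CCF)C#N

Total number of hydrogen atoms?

13

Hydrogens are implicit in SMILES; fill each atom to its normal valence:
  4 × C: 2 H each → 8
  4 × C (aromatic): no H
  1 × C: 3 H
  1 × C (aromatic): 1 H
  1 × C: no H
  1 × F: no H
  1 × N (aromatic): no H
  1 × N: no H
  1 × S: 1 H
  Total hydrogens = 13.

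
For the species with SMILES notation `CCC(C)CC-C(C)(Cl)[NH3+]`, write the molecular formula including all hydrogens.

Heavy atoms from the SMILES: 8 C, 1 Cl, 1 N.
Implicit hydrogens by atom environment:
  3 × C: 3 H each → 9
  3 × C: 2 H each → 6
  1 × C: 1 H
  1 × C: no H
  1 × Cl: no H
  1 × N (charge +1): 3 H
  Total hydrogens = 19.
Net charge +1.
Molecular formula: C8H19ClN+

C8H19ClN+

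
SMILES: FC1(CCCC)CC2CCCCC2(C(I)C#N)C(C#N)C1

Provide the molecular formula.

C17H24FIN2

Heavy atoms from the SMILES: 17 C, 1 F, 1 I, 2 N.
Implicit hydrogens by atom environment:
  9 × C: 2 H each → 18
  4 × C: no H
  3 × C: 1 H each → 3
  2 × N: no H
  1 × C: 3 H
  1 × F: no H
  1 × I: no H
  Total hydrogens = 24.
Molecular formula: C17H24FIN2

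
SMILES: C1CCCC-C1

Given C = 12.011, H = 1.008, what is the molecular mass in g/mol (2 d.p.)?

84.16

Molecular formula: C6H12.
M = 6×12.011 + 12×1.008 = 84.16 g/mol.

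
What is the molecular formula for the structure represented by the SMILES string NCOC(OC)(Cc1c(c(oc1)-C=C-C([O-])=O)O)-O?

C11H14NO7-

Heavy atoms from the SMILES: 11 C, 1 N, 7 O.
Implicit hydrogens by atom environment:
  3 × C (aromatic): no H
  3 × O: no H
  2 × C: 2 H each → 4
  2 × C: 1 H each → 2
  2 × C: no H
  2 × O: 1 H each → 2
  1 × C: 3 H
  1 × C (aromatic): 1 H
  1 × N: 2 H
  1 × O (aromatic): no H
  1 × O (charge -1): no H
  Total hydrogens = 14.
Net charge -1.
Molecular formula: C11H14NO7-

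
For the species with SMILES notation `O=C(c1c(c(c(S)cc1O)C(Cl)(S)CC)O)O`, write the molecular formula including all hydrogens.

Heavy atoms from the SMILES: 10 C, 1 Cl, 4 O, 2 S.
Implicit hydrogens by atom environment:
  5 × C (aromatic): no H
  3 × O: 1 H each → 3
  2 × C: no H
  2 × S: 1 H each → 2
  1 × C: 3 H
  1 × C: 2 H
  1 × C (aromatic): 1 H
  1 × Cl: no H
  1 × O: no H
  Total hydrogens = 11.
Molecular formula: C10H11ClO4S2

C10H11ClO4S2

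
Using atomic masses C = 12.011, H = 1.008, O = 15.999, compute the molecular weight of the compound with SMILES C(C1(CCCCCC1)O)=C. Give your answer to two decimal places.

140.23

Molecular formula: C9H16O.
M = 9×12.011 + 16×1.008 + 1×15.999 = 140.23 g/mol.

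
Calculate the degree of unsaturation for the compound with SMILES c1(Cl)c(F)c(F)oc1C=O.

Molecular formula from the SMILES: C5HClF2O2.
DoU = (2C + 2 + N − H − X)/2 = (2·5 + 2 + 0 − 1 − 3)/2 = 8/2 = 4.
(Structurally: 1 ring(s) + 3 π bond(s) = 4.)

4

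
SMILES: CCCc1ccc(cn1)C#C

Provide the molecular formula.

C10H11N

Heavy atoms from the SMILES: 10 C, 1 N.
Implicit hydrogens by atom environment:
  3 × C (aromatic): 1 H each → 3
  2 × C: 2 H each → 4
  2 × C (aromatic): no H
  1 × C: 3 H
  1 × C: 1 H
  1 × C: no H
  1 × N (aromatic): no H
  Total hydrogens = 11.
Molecular formula: C10H11N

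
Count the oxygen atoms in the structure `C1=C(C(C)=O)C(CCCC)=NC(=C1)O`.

The symbol for oxygen appears 2 times in the SMILES.

2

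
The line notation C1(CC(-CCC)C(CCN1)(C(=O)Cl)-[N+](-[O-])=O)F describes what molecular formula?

Heavy atoms from the SMILES: 10 C, 1 Cl, 1 F, 2 N, 3 O.
Implicit hydrogens by atom environment:
  5 × C: 2 H each → 10
  2 × C: 1 H each → 2
  2 × C: no H
  2 × O: no H
  1 × C: 3 H
  1 × Cl: no H
  1 × F: no H
  1 × N: 1 H
  1 × N (charge +1): no H
  1 × O (charge -1): no H
  Total hydrogens = 16.
Molecular formula: C10H16ClFN2O3

C10H16ClFN2O3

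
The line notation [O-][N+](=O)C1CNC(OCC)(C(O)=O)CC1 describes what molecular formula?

Heavy atoms from the SMILES: 8 C, 2 N, 5 O.
Implicit hydrogens by atom environment:
  4 × C: 2 H each → 8
  3 × O: no H
  2 × C: no H
  1 × C: 3 H
  1 × C: 1 H
  1 × N: 1 H
  1 × N (charge +1): no H
  1 × O: 1 H
  1 × O (charge -1): no H
  Total hydrogens = 14.
Molecular formula: C8H14N2O5

C8H14N2O5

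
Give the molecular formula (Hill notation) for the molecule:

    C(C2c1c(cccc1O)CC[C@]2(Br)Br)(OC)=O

Heavy atoms from the SMILES: 2 Br, 12 C, 3 O.
Implicit hydrogens by atom environment:
  3 × C (aromatic): 1 H each → 3
  3 × C (aromatic): no H
  2 × Br: no H
  2 × C: 2 H each → 4
  2 × C: no H
  2 × O: no H
  1 × C: 3 H
  1 × C: 1 H
  1 × O: 1 H
  Total hydrogens = 12.
Molecular formula: C12H12Br2O3

C12H12Br2O3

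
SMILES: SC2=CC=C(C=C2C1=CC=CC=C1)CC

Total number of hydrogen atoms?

14

Hydrogens are implicit in SMILES; fill each atom to its normal valence:
  8 × C (aromatic): 1 H each → 8
  4 × C (aromatic): no H
  1 × C: 3 H
  1 × C: 2 H
  1 × S: 1 H
  Total hydrogens = 14.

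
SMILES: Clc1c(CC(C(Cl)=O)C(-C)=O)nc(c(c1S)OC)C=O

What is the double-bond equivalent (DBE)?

7

Molecular formula from the SMILES: C12H11Cl2NO4S.
DoU = (2C + 2 + N − H − X)/2 = (2·12 + 2 + 1 − 11 − 2)/2 = 14/2 = 7.
(Structurally: 1 ring(s) + 6 π bond(s) = 7.)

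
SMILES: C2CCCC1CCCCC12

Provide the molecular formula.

C10H18

Heavy atoms from the SMILES: 10 C.
Implicit hydrogens by atom environment:
  8 × C: 2 H each → 16
  2 × C: 1 H each → 2
  Total hydrogens = 18.
Molecular formula: C10H18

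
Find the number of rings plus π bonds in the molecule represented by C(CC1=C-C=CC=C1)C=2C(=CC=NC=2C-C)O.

8

Molecular formula from the SMILES: C15H17NO.
DoU = (2C + 2 + N − H − X)/2 = (2·15 + 2 + 1 − 17 − 0)/2 = 16/2 = 8.
(Structurally: 2 ring(s) + 6 π bond(s) = 8.)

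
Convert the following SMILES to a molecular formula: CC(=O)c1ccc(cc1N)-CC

C10H13NO

Heavy atoms from the SMILES: 10 C, 1 N, 1 O.
Implicit hydrogens by atom environment:
  3 × C (aromatic): 1 H each → 3
  3 × C (aromatic): no H
  2 × C: 3 H each → 6
  1 × C: 2 H
  1 × C: no H
  1 × N: 2 H
  1 × O: no H
  Total hydrogens = 13.
Molecular formula: C10H13NO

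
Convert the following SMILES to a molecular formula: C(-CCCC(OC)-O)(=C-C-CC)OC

C11H22O3

Heavy atoms from the SMILES: 11 C, 3 O.
Implicit hydrogens by atom environment:
  5 × C: 2 H each → 10
  3 × C: 3 H each → 9
  2 × C: 1 H each → 2
  2 × O: no H
  1 × C: no H
  1 × O: 1 H
  Total hydrogens = 22.
Molecular formula: C11H22O3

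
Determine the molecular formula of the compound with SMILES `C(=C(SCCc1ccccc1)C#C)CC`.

C14H16S

Heavy atoms from the SMILES: 14 C, 1 S.
Implicit hydrogens by atom environment:
  5 × C (aromatic): 1 H each → 5
  3 × C: 2 H each → 6
  2 × C: 1 H each → 2
  2 × C: no H
  1 × C: 3 H
  1 × C (aromatic): no H
  1 × S: no H
  Total hydrogens = 16.
Molecular formula: C14H16S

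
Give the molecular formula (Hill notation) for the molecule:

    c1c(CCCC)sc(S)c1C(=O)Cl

C9H11ClOS2

Heavy atoms from the SMILES: 9 C, 1 Cl, 1 O, 2 S.
Implicit hydrogens by atom environment:
  3 × C: 2 H each → 6
  3 × C (aromatic): no H
  1 × C: 3 H
  1 × C (aromatic): 1 H
  1 × C: no H
  1 × Cl: no H
  1 × O: no H
  1 × S: 1 H
  1 × S (aromatic): no H
  Total hydrogens = 11.
Molecular formula: C9H11ClOS2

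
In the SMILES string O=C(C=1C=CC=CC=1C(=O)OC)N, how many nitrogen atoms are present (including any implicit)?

The symbol for nitrogen appears 1 time in the SMILES.

1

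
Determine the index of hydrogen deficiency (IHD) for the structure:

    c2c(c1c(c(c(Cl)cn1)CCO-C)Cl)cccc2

Molecular formula from the SMILES: C14H13Cl2NO.
DoU = (2C + 2 + N − H − X)/2 = (2·14 + 2 + 1 − 13 − 2)/2 = 16/2 = 8.
(Structurally: 2 ring(s) + 6 π bond(s) = 8.)

8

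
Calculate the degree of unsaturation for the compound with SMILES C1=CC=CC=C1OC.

4

Molecular formula from the SMILES: C7H8O.
DoU = (2C + 2 + N − H − X)/2 = (2·7 + 2 + 0 − 8 − 0)/2 = 8/2 = 4.
(Structurally: 1 ring(s) + 3 π bond(s) = 4.)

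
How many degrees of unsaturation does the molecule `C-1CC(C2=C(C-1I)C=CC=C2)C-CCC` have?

Molecular formula from the SMILES: C14H19I.
DoU = (2C + 2 + N − H − X)/2 = (2·14 + 2 + 0 − 19 − 1)/2 = 10/2 = 5.
(Structurally: 2 ring(s) + 3 π bond(s) = 5.)

5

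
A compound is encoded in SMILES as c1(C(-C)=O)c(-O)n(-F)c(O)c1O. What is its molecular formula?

Heavy atoms from the SMILES: 6 C, 1 F, 1 N, 4 O.
Implicit hydrogens by atom environment:
  4 × C (aromatic): no H
  3 × O: 1 H each → 3
  1 × C: 3 H
  1 × C: no H
  1 × F: no H
  1 × N (aromatic): no H
  1 × O: no H
  Total hydrogens = 6.
Molecular formula: C6H6FNO4

C6H6FNO4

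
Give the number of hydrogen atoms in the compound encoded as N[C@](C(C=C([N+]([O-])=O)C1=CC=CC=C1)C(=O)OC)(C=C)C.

Hydrogens are implicit in SMILES; fill each atom to its normal valence:
  5 × C (aromatic): 1 H each → 5
  3 × C: 1 H each → 3
  3 × C: no H
  3 × O: no H
  2 × C: 3 H each → 6
  1 × C: 2 H
  1 × C (aromatic): no H
  1 × N: 2 H
  1 × N (charge +1): no H
  1 × O (charge -1): no H
  Total hydrogens = 18.

18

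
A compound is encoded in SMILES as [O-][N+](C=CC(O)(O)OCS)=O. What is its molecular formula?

Heavy atoms from the SMILES: 4 C, 1 N, 5 O, 1 S.
Implicit hydrogens by atom environment:
  2 × C: 1 H each → 2
  2 × O: 1 H each → 2
  2 × O: no H
  1 × C: 2 H
  1 × C: no H
  1 × N (charge +1): no H
  1 × O (charge -1): no H
  1 × S: 1 H
  Total hydrogens = 7.
Molecular formula: C4H7NO5S

C4H7NO5S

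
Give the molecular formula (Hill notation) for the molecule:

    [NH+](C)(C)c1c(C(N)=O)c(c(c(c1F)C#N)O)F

C10H10F2N3O2+

Heavy atoms from the SMILES: 10 C, 2 F, 3 N, 2 O.
Implicit hydrogens by atom environment:
  6 × C (aromatic): no H
  2 × C: 3 H each → 6
  2 × C: no H
  2 × F: no H
  1 × N: 2 H
  1 × N (charge +1): 1 H
  1 × N: no H
  1 × O: 1 H
  1 × O: no H
  Total hydrogens = 10.
Net charge +1.
Molecular formula: C10H10F2N3O2+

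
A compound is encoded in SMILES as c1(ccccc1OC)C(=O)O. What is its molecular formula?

Heavy atoms from the SMILES: 8 C, 3 O.
Implicit hydrogens by atom environment:
  4 × C (aromatic): 1 H each → 4
  2 × C (aromatic): no H
  2 × O: no H
  1 × C: 3 H
  1 × C: no H
  1 × O: 1 H
  Total hydrogens = 8.
Molecular formula: C8H8O3

C8H8O3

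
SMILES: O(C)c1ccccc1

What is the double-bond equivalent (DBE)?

Molecular formula from the SMILES: C7H8O.
DoU = (2C + 2 + N − H − X)/2 = (2·7 + 2 + 0 − 8 − 0)/2 = 8/2 = 4.
(Structurally: 1 ring(s) + 3 π bond(s) = 4.)

4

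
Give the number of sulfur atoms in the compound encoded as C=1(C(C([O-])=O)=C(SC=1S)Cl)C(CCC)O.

2

The symbol for sulfur appears 2 times in the SMILES.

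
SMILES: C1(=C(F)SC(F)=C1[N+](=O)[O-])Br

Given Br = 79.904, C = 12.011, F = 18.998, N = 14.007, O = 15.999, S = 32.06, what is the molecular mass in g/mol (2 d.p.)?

Molecular formula: C4BrF2NO2S.
M = 1×79.904 + 4×12.011 + 2×18.998 + 1×14.007 + 2×15.999 + 1×32.06 = 244.01 g/mol.

244.01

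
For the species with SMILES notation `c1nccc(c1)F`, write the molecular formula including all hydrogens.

Heavy atoms from the SMILES: 5 C, 1 F, 1 N.
Implicit hydrogens by atom environment:
  4 × C (aromatic): 1 H each → 4
  1 × C (aromatic): no H
  1 × F: no H
  1 × N (aromatic): no H
  Total hydrogens = 4.
Molecular formula: C5H4FN

C5H4FN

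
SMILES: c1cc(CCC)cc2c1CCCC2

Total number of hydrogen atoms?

18

Hydrogens are implicit in SMILES; fill each atom to its normal valence:
  6 × C: 2 H each → 12
  3 × C (aromatic): 1 H each → 3
  3 × C (aromatic): no H
  1 × C: 3 H
  Total hydrogens = 18.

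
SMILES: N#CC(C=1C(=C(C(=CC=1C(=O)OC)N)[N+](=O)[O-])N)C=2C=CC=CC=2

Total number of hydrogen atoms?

14

Hydrogens are implicit in SMILES; fill each atom to its normal valence:
  6 × C (aromatic): 1 H each → 6
  6 × C (aromatic): no H
  3 × O: no H
  2 × C: no H
  2 × N: 2 H each → 4
  1 × C: 3 H
  1 × C: 1 H
  1 × N: no H
  1 × N (charge +1): no H
  1 × O (charge -1): no H
  Total hydrogens = 14.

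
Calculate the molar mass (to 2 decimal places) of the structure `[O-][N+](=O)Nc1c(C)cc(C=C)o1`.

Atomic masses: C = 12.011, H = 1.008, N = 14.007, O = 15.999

168.15

Molecular formula: C7H8N2O3.
M = 7×12.011 + 8×1.008 + 2×14.007 + 3×15.999 = 168.15 g/mol.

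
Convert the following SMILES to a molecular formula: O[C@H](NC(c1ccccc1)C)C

C10H15NO

Heavy atoms from the SMILES: 10 C, 1 N, 1 O.
Implicit hydrogens by atom environment:
  5 × C (aromatic): 1 H each → 5
  2 × C: 3 H each → 6
  2 × C: 1 H each → 2
  1 × C (aromatic): no H
  1 × N: 1 H
  1 × O: 1 H
  Total hydrogens = 15.
Molecular formula: C10H15NO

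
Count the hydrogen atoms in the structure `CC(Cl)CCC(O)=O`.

Hydrogens are implicit in SMILES; fill each atom to its normal valence:
  2 × C: 2 H each → 4
  1 × C: 3 H
  1 × C: 1 H
  1 × C: no H
  1 × Cl: no H
  1 × O: 1 H
  1 × O: no H
  Total hydrogens = 9.

9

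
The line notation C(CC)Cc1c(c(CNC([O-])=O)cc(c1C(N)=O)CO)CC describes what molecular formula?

Heavy atoms from the SMILES: 16 C, 2 N, 4 O.
Implicit hydrogens by atom environment:
  6 × C: 2 H each → 12
  5 × C (aromatic): no H
  2 × C: 3 H each → 6
  2 × C: no H
  2 × O: no H
  1 × C (aromatic): 1 H
  1 × N: 2 H
  1 × N: 1 H
  1 × O: 1 H
  1 × O (charge -1): no H
  Total hydrogens = 23.
Net charge -1.
Molecular formula: C16H23N2O4-

C16H23N2O4-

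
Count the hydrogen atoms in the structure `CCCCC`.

Hydrogens are implicit in SMILES; fill each atom to its normal valence:
  3 × C: 2 H each → 6
  2 × C: 3 H each → 6
  Total hydrogens = 12.

12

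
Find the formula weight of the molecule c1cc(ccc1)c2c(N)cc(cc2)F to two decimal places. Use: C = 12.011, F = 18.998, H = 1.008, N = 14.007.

187.22

Molecular formula: C12H10FN.
M = 12×12.011 + 1×18.998 + 10×1.008 + 1×14.007 = 187.22 g/mol.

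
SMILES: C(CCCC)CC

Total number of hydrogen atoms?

Hydrogens are implicit in SMILES; fill each atom to its normal valence:
  5 × C: 2 H each → 10
  2 × C: 3 H each → 6
  Total hydrogens = 16.

16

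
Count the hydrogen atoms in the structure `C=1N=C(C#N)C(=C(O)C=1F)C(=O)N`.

4

Hydrogens are implicit in SMILES; fill each atom to its normal valence:
  4 × C (aromatic): no H
  2 × C: no H
  1 × C (aromatic): 1 H
  1 × F: no H
  1 × N: 2 H
  1 × N (aromatic): no H
  1 × N: no H
  1 × O: 1 H
  1 × O: no H
  Total hydrogens = 4.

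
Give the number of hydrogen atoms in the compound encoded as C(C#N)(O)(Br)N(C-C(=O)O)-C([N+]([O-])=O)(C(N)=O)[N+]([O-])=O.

6

Hydrogens are implicit in SMILES; fill each atom to its normal valence:
  5 × C: no H
  4 × O: no H
  2 × N: no H
  2 × N (charge +1): no H
  2 × O: 1 H each → 2
  2 × O (charge -1): no H
  1 × Br: no H
  1 × C: 2 H
  1 × N: 2 H
  Total hydrogens = 6.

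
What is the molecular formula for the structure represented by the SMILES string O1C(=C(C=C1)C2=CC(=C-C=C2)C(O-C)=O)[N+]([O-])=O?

C12H9NO5

Heavy atoms from the SMILES: 12 C, 1 N, 5 O.
Implicit hydrogens by atom environment:
  6 × C (aromatic): 1 H each → 6
  4 × C (aromatic): no H
  3 × O: no H
  1 × C: 3 H
  1 × C: no H
  1 × N (charge +1): no H
  1 × O (aromatic): no H
  1 × O (charge -1): no H
  Total hydrogens = 9.
Molecular formula: C12H9NO5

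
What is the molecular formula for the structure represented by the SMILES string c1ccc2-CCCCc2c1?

C10H12

Heavy atoms from the SMILES: 10 C.
Implicit hydrogens by atom environment:
  4 × C: 2 H each → 8
  4 × C (aromatic): 1 H each → 4
  2 × C (aromatic): no H
  Total hydrogens = 12.
Molecular formula: C10H12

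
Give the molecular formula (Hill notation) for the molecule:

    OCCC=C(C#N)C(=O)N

C6H8N2O2

Heavy atoms from the SMILES: 6 C, 2 N, 2 O.
Implicit hydrogens by atom environment:
  3 × C: no H
  2 × C: 2 H each → 4
  1 × C: 1 H
  1 × N: 2 H
  1 × N: no H
  1 × O: 1 H
  1 × O: no H
  Total hydrogens = 8.
Molecular formula: C6H8N2O2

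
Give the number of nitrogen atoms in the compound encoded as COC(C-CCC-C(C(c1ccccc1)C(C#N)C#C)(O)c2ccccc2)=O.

1

The symbol for nitrogen appears 1 time in the SMILES.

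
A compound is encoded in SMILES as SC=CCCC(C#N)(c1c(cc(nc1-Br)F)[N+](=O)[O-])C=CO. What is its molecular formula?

C13H11BrFN3O3S

Heavy atoms from the SMILES: 1 Br, 13 C, 1 F, 3 N, 3 O, 1 S.
Implicit hydrogens by atom environment:
  4 × C: 1 H each → 4
  4 × C (aromatic): no H
  2 × C: 2 H each → 4
  2 × C: no H
  1 × Br: no H
  1 × C (aromatic): 1 H
  1 × F: no H
  1 × N (aromatic): no H
  1 × N (charge +1): no H
  1 × N: no H
  1 × O: 1 H
  1 × O: no H
  1 × O (charge -1): no H
  1 × S: 1 H
  Total hydrogens = 11.
Molecular formula: C13H11BrFN3O3S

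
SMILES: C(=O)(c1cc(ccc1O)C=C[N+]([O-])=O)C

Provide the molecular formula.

C10H9NO4

Heavy atoms from the SMILES: 10 C, 1 N, 4 O.
Implicit hydrogens by atom environment:
  3 × C (aromatic): 1 H each → 3
  3 × C (aromatic): no H
  2 × C: 1 H each → 2
  2 × O: no H
  1 × C: 3 H
  1 × C: no H
  1 × N (charge +1): no H
  1 × O: 1 H
  1 × O (charge -1): no H
  Total hydrogens = 9.
Molecular formula: C10H9NO4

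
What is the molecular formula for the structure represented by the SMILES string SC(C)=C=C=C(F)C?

C6H7FS

Heavy atoms from the SMILES: 6 C, 1 F, 1 S.
Implicit hydrogens by atom environment:
  4 × C: no H
  2 × C: 3 H each → 6
  1 × F: no H
  1 × S: 1 H
  Total hydrogens = 7.
Molecular formula: C6H7FS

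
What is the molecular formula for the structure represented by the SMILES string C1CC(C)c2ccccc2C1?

C11H14

Heavy atoms from the SMILES: 11 C.
Implicit hydrogens by atom environment:
  4 × C (aromatic): 1 H each → 4
  3 × C: 2 H each → 6
  2 × C (aromatic): no H
  1 × C: 3 H
  1 × C: 1 H
  Total hydrogens = 14.
Molecular formula: C11H14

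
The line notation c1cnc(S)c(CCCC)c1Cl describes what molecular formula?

C9H12ClNS

Heavy atoms from the SMILES: 9 C, 1 Cl, 1 N, 1 S.
Implicit hydrogens by atom environment:
  3 × C: 2 H each → 6
  3 × C (aromatic): no H
  2 × C (aromatic): 1 H each → 2
  1 × C: 3 H
  1 × Cl: no H
  1 × N (aromatic): no H
  1 × S: 1 H
  Total hydrogens = 12.
Molecular formula: C9H12ClNS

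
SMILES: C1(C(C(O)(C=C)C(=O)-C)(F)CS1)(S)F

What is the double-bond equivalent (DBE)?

Molecular formula from the SMILES: C8H10F2O2S2.
DoU = (2C + 2 + N − H − X)/2 = (2·8 + 2 + 0 − 10 − 2)/2 = 6/2 = 3.
(Structurally: 1 ring(s) + 2 π bond(s) = 3.)

3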